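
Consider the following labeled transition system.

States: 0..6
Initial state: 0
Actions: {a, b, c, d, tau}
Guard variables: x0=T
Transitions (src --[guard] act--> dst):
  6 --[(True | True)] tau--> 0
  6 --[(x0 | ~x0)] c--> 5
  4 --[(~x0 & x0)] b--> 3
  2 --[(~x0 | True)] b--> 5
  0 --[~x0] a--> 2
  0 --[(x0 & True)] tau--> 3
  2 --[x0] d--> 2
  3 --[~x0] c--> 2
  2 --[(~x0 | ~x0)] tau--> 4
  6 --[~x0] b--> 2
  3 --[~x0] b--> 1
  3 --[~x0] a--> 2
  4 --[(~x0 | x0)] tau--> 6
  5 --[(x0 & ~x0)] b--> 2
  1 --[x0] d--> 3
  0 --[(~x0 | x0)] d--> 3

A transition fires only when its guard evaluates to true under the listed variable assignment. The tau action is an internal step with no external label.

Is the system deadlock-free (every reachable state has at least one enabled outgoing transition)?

Reach set: {0,3}
  0: d→3  tau→3  [2 out]
  3: ∅  [deadlock]
trace reaching 3: tau

Answer: DEADLOCK at state 3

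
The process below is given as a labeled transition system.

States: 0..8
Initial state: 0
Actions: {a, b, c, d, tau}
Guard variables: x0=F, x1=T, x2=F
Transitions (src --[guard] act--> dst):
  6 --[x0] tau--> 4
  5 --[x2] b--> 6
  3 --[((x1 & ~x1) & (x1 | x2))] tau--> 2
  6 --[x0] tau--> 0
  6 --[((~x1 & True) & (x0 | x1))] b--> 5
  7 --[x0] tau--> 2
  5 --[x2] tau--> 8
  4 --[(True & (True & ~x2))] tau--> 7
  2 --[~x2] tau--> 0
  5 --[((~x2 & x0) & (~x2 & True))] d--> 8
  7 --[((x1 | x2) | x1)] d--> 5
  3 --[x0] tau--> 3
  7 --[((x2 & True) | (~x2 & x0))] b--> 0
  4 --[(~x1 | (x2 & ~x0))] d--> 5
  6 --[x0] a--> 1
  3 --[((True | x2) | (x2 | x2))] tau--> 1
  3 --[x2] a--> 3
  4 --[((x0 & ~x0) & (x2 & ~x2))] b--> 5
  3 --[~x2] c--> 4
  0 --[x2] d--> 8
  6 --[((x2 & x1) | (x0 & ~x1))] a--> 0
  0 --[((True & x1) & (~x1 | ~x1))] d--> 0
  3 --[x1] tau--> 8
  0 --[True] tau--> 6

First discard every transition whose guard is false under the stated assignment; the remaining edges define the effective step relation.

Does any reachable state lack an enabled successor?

Answer: DEADLOCK at state 6

Working:
R = {0,6}
  0: tau→6  [1 out]
  6: ∅  [STUCK]
Path to 6: tau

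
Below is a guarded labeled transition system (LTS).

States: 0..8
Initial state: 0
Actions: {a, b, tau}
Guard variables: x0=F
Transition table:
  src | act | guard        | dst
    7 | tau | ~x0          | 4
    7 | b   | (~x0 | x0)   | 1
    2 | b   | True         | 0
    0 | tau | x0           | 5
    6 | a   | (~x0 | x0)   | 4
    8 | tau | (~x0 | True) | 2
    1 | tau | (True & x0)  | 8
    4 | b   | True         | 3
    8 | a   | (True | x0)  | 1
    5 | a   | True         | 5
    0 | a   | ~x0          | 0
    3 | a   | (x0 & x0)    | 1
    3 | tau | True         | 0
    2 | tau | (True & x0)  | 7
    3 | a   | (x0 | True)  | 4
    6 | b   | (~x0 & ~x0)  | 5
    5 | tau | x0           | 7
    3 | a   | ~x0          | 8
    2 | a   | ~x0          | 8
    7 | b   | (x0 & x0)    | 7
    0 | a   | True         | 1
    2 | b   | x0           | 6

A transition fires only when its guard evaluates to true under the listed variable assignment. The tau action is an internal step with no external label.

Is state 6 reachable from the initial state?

Answer: UNREACHABLE

Working:
15 transition(s) survive guard evaluation.
depth 0: {0}
depth 1: {1}  total {0,1}
R = {0,1}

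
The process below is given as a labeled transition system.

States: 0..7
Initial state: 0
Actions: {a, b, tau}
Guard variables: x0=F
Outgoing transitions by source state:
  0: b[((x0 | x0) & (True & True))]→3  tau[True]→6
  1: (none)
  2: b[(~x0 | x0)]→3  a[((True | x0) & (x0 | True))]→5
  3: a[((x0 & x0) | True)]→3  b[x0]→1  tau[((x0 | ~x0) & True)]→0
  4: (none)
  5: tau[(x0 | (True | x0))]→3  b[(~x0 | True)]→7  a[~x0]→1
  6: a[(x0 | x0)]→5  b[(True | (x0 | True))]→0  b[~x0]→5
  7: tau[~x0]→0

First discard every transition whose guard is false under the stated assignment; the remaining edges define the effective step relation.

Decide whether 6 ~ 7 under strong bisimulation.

Compute ~ classes (split until stable):
  π0 = {{0,1,2,3,4,5,6,7}}
  π1 = {{0,7},{1,4},{2},{3},{5},{6}}
  π2 = {{0},{1,4},{2},{3},{5},{6},{7}}
stable after 3 split(s): 7 block(s)
6∈{6}, 7∈{7}

Answer: NOT BISIMILAR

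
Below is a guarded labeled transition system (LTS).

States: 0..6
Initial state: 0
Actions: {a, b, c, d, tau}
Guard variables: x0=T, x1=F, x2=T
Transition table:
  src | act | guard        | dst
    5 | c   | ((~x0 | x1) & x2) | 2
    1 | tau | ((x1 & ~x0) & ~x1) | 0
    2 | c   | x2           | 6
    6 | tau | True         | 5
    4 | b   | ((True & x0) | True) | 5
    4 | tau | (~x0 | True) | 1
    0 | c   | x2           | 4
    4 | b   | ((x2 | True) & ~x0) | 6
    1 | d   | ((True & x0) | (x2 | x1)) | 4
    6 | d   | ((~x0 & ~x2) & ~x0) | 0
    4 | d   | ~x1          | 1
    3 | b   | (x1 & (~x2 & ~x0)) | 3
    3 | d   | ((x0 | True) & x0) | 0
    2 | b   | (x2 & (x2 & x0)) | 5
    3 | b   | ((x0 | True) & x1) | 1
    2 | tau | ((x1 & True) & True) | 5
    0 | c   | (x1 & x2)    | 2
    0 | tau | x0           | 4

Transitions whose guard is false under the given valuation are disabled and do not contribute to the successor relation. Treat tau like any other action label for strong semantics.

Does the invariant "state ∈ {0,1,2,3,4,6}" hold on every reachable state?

Allowed set {0,1,2,3,4,6}
Reach set: {0,1,4,5}
  0: ✓
  1: ✓
  4: ✓
  5: ✗ unsafe
counterexample path to 5: c·b

Answer: INVARIANT VIOLATED at state 5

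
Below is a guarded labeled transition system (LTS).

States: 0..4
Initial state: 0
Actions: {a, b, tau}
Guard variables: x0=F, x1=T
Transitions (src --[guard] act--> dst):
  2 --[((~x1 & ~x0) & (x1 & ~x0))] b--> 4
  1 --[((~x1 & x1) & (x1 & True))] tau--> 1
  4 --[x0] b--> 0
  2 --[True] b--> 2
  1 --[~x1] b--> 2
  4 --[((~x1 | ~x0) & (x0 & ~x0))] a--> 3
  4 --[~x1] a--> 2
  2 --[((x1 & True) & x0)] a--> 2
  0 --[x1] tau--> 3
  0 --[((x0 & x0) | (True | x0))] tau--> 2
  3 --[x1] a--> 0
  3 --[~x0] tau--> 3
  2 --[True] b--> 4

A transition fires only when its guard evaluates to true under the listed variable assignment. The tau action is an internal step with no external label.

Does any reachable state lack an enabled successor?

R = {0,2,3,4}
  0: tau→2  tau→3  [2 exit(s)]
  2: b→2  b→4  [2 exit(s)]
  3: a→0  tau→3  [2 exit(s)]
  4: ∅  [deadlock]
trace reaching 4: tau·b

Answer: DEADLOCK at state 4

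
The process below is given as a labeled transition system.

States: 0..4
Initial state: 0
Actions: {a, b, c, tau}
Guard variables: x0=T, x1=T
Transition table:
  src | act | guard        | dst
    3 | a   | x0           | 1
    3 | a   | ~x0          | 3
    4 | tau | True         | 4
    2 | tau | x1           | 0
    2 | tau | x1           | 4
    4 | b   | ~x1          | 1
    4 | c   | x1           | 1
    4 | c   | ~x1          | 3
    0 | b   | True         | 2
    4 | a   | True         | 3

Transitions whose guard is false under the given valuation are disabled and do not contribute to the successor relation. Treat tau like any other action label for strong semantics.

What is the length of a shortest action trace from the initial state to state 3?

Answer: 3

Analysis:
BFS to 3:
  Layer 0: {0}
  Layer 1: {2}
  Layer 2: {4}
  Layer 3: {1,3}
depth(3)=3, e.g. b·tau·a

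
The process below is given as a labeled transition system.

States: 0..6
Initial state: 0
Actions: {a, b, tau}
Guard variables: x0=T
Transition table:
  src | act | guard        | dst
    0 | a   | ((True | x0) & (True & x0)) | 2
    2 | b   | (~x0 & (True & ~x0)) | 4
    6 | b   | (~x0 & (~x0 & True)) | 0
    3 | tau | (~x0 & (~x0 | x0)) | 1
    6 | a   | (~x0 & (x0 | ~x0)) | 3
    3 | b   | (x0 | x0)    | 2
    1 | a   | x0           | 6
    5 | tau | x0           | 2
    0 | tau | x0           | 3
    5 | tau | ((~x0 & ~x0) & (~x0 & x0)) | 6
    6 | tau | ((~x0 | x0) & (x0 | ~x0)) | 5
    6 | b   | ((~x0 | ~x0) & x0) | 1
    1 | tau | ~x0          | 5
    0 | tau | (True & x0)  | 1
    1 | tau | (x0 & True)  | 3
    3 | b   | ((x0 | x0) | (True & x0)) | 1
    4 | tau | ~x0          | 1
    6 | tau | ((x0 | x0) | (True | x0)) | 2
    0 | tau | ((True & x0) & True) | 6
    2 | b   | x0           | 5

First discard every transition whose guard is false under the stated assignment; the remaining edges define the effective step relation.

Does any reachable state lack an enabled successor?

Reach set: {0,1,2,3,5,6}
  0: a→2  tau→1  tau→3  tau→6  [deg 4]
  1: a→6  tau→3  [deg 2]
  2: b→5  [deg 1]
  3: b→1  b→2  [deg 2]
  5: tau→2  [deg 1]
  6: tau→2  tau→5  [deg 2]

Answer: DEADLOCK-FREE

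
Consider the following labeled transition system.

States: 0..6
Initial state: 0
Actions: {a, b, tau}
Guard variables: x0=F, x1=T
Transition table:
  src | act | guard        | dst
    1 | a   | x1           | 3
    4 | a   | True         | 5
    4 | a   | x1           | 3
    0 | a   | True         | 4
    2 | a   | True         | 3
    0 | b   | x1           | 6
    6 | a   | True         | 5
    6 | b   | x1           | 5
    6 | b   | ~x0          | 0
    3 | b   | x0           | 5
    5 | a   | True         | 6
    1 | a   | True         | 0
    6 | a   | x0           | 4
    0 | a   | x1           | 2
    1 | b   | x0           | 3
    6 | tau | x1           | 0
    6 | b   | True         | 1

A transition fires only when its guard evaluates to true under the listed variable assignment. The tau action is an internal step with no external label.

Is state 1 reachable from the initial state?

Answer: REACHABLE

Working:
After dropping false guards: 14 live edges.
L0 = {0}
L1 = {2,4,6}  total {0,2,4,6}
L2 = {1,3,5}  total {0,1,2,3,4,5,6}
Reach set: {0,1,2,3,4,5,6}
Path to 1: b·b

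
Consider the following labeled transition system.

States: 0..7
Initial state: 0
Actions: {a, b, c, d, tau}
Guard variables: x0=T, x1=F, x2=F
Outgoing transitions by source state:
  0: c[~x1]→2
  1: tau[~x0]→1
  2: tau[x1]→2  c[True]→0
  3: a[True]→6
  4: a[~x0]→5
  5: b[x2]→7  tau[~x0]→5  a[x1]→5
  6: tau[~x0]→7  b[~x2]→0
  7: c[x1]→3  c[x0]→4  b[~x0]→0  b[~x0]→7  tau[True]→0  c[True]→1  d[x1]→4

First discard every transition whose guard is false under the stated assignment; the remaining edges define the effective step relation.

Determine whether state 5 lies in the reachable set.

Answer: UNREACHABLE

Analysis:
7 transition(s) survive guard evaluation.
Layer 0: {0}
Layer 1: {2}  cumulative {0,2}
R = {0,2}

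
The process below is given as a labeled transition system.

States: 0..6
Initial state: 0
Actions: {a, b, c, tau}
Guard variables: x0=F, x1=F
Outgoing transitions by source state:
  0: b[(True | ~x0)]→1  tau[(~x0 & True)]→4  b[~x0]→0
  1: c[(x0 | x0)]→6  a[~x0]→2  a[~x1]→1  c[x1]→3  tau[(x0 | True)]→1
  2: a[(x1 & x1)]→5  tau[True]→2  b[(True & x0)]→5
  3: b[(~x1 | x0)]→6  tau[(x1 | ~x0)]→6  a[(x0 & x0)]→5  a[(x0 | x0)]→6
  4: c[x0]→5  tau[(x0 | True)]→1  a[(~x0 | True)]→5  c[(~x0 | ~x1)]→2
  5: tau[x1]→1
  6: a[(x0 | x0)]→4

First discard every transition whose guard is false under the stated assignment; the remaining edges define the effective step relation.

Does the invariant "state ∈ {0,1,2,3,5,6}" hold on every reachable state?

Answer: INVARIANT VIOLATED at state 4

Trace:
Allowed set {0,1,2,3,5,6}
Reach set: {0,1,2,4,5}
  0: ok
  1: ok
  2: ok
  4: VIOLATES
  5: ok
witness against invariant: tau → 4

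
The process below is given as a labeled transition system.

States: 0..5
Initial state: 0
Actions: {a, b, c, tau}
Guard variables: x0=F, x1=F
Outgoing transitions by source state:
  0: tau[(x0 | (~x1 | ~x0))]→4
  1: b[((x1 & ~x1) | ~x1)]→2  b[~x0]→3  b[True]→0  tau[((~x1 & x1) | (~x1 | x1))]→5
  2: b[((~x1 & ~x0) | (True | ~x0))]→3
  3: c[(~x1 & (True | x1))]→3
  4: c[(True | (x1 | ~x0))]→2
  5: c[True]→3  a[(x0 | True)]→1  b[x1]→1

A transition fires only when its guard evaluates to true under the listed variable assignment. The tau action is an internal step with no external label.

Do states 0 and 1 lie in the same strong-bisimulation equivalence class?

Answer: NOT BISIMILAR

Working:
Refine partition for ~:
  round 0: {{0,1,2,3,4,5}}
  round 1: {{0},{1},{2},{3,4},{5}}
  round 2: {{0},{1},{2},{3},{4},{5}}
stable after 3 split(s): 6 block(s)
0∈{0}, 1∈{1}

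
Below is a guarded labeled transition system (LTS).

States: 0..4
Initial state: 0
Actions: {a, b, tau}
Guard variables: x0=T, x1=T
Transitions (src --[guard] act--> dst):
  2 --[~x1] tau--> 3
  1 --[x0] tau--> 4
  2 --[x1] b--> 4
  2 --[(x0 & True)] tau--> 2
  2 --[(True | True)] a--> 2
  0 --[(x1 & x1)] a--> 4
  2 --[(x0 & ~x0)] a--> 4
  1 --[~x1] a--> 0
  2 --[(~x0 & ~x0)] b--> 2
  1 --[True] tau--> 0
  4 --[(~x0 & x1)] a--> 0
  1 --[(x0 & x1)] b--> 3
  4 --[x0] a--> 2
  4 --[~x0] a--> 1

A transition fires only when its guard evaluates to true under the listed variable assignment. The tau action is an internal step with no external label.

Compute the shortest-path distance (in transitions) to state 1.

Answer: UNREACHABLE

Working:
Layered search for 1:
  Layer 0: {0}
  Layer 1: {4}
  Layer 2: {2}
1 never appears.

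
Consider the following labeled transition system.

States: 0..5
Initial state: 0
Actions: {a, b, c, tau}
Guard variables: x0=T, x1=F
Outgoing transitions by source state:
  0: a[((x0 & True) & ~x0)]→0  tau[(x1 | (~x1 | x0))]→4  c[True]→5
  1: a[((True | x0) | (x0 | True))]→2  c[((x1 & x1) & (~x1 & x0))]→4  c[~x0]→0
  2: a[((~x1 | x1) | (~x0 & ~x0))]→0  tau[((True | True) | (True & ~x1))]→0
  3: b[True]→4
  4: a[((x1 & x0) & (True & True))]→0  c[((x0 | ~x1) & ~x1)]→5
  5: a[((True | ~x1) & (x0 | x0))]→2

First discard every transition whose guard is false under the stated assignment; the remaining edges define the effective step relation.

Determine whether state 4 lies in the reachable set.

Answer: REACHABLE

Trace:
Guard filter leaves 8 enabled edge(s).
depth 0: {0}
depth 1: {4,5}  now seen {0,4,5}
depth 2: {2}  now seen {0,2,4,5}
Reachable = {0,2,4,5}
Path to 4: tau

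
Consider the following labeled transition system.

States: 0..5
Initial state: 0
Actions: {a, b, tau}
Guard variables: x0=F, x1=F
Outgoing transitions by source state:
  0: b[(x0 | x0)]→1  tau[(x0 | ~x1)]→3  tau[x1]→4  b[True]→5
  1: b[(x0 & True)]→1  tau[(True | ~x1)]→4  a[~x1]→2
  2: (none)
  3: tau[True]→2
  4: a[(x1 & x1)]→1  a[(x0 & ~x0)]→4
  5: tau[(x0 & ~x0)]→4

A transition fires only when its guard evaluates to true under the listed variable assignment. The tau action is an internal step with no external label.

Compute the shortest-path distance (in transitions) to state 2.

BFS to 2:
  Layer 0: {0}
  Layer 1: {3,5}
  Layer 2: {2}
depth(2)=2, e.g. tau·tau

Answer: 2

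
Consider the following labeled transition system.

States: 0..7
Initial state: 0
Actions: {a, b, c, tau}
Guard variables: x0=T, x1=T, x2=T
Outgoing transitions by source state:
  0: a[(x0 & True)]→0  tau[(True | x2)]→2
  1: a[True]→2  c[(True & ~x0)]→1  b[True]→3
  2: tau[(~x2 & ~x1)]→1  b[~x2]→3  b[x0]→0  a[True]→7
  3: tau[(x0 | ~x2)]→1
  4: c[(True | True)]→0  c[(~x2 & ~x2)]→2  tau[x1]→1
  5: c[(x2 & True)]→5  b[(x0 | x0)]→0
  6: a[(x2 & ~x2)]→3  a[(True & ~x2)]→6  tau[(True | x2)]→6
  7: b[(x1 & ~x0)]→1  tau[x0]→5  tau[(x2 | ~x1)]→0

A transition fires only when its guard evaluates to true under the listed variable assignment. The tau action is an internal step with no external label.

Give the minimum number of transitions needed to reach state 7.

Answer: 2

Working:
BFS to 7:
  Layer 0: {0}
  Layer 1: {2}
  Layer 2: {7}
first hit 7 at d=2 via tau·a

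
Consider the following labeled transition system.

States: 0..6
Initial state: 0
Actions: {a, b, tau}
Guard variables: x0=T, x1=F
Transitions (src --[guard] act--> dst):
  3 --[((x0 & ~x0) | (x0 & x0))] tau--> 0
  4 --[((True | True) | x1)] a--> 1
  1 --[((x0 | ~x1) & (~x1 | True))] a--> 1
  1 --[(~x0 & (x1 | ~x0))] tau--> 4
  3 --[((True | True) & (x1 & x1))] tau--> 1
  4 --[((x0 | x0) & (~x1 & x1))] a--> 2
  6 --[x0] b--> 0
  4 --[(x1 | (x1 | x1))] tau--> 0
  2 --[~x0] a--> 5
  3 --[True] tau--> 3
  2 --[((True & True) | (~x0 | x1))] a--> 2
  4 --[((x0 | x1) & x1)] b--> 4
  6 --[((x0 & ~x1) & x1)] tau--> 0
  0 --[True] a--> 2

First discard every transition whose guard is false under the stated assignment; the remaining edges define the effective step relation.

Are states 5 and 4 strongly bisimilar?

Compute ~ classes (split until stable):
  P[0] = {{0,1,2,3,4,5,6}}
  P[1] = {{0,1,2,4},{3},{5},{6}}
stable after 2 split(s): 4 block(s)
class of 5: {5}; class of 4: {0,1,2,4}

Answer: NOT BISIMILAR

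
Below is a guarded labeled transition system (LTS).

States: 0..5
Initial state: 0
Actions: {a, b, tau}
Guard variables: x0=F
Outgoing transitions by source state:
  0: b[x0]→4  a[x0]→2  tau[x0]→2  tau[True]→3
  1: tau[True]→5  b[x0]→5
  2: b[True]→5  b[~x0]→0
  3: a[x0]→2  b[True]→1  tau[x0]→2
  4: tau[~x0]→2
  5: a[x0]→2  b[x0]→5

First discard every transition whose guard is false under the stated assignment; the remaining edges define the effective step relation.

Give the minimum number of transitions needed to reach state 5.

Layered search for 5:
  depth 0: {0}
  depth 1: {3}
  depth 2: {1}
  depth 3: {5}
5 enters at depth 3; path tau·b·tau

Answer: 3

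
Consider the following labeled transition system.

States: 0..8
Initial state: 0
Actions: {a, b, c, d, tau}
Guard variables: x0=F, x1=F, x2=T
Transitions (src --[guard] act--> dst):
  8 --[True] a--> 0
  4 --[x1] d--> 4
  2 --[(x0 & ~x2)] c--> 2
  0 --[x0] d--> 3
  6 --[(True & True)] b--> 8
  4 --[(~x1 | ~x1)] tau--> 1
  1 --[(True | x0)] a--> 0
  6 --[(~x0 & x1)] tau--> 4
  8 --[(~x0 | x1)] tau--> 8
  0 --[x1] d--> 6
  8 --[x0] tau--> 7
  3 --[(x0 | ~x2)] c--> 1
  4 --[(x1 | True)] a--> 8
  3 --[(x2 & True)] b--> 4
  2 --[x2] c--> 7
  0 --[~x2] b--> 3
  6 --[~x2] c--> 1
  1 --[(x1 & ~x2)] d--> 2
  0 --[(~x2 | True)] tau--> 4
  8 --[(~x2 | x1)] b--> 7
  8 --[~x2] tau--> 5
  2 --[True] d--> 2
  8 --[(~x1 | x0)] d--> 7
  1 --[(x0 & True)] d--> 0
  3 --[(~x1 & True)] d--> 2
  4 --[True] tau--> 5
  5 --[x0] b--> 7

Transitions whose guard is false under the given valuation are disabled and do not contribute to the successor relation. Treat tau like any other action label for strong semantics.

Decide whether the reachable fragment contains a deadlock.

Answer: DEADLOCK at state 5

Analysis:
Reachable = {0,1,4,5,7,8}
  0: tau→4  [1 out]
  1: a→0  [1 out]
  4: a→8  tau→1  tau→5  [3 out]
  5: ∅  [deadlock]
  7: ∅  [deadlock]
  8: a→0  d→7  tau→8  [3 out]
trace reaching 5: tau·tau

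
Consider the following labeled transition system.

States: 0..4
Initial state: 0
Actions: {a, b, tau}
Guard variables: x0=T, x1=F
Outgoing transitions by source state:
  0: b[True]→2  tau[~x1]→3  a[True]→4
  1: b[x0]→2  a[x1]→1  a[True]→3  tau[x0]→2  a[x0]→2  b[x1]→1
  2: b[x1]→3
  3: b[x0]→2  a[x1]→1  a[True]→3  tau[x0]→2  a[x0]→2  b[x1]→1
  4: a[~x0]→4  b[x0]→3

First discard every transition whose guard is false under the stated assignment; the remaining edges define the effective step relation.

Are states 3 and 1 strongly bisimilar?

Compute ~ classes (split until stable):
  P[0] = {{0,1,2,3,4}}
  P[1] = {{0,1,3},{2},{4}}
  P[2] = {{0},{1,3},{2},{4}}
Fixed point at round 3; 4 class(es).
3∈{1,3}, 1∈{1,3}

Answer: BISIMILAR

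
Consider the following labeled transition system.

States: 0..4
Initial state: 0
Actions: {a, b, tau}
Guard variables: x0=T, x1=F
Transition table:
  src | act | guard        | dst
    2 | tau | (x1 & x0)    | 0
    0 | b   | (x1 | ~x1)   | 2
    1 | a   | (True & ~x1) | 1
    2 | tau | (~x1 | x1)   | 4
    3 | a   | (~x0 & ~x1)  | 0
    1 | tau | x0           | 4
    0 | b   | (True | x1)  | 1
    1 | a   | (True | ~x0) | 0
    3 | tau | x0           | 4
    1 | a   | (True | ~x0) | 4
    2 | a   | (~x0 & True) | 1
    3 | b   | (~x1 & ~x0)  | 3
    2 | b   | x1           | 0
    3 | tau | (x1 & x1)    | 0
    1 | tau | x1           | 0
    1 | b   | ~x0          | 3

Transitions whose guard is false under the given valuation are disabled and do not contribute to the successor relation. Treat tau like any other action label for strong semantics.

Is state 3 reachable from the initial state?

Guard filter leaves 8 enabled edge(s).
depth 0: {0}
depth 1: {1,2}  total {0,1,2}
depth 2: {4}  total {0,1,2,4}
Reach set: {0,1,2,4}

Answer: UNREACHABLE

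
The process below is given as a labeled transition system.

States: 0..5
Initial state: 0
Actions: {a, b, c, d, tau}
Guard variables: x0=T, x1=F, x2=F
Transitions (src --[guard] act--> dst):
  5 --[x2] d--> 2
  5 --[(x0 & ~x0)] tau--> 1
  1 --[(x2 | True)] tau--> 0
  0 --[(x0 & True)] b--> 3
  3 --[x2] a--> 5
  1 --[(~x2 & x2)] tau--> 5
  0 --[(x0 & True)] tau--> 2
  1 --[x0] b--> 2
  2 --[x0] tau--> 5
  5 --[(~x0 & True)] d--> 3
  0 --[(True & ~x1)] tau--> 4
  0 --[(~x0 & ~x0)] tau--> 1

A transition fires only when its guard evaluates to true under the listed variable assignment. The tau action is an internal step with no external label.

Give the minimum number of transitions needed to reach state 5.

Answer: 2

Analysis:
BFS to 5:
  depth 0: {0}
  depth 1: {2,3,4}
  depth 2: {5}
depth(5)=2, e.g. tau·tau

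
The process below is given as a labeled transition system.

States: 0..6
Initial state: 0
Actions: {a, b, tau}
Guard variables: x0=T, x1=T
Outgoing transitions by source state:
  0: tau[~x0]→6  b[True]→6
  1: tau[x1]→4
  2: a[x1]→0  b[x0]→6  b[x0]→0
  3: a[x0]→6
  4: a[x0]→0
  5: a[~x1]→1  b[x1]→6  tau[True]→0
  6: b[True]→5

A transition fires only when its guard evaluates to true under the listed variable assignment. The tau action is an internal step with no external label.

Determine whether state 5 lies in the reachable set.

Guard filter leaves 10 enabled edge(s).
Layer 0: {0}
Layer 1: {6}  total {0,6}
Layer 2: {5}  total {0,5,6}
Reachable = {0,5,6}
trace reaching 5: b·b

Answer: REACHABLE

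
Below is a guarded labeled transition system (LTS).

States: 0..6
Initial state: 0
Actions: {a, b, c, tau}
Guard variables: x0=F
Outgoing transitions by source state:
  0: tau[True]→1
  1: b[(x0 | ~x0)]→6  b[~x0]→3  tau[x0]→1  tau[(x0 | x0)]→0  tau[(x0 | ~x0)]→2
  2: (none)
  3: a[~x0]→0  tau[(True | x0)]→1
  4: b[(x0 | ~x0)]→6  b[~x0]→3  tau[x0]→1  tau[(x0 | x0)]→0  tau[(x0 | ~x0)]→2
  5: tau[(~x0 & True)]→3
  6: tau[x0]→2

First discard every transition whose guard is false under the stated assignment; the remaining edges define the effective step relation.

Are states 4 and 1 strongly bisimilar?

Answer: BISIMILAR

Analysis:
Bisimulation quotient by refinement:
  π0 = {{0,1,2,3,4,5,6}}
  π1 = {{0,5},{1,4},{2,6},{3}}
  π2 = {{0},{1,4},{2,6},{3},{5}}
Fixed point at round 3; 5 class(es).
[4]={1,4}  [1]={1,4}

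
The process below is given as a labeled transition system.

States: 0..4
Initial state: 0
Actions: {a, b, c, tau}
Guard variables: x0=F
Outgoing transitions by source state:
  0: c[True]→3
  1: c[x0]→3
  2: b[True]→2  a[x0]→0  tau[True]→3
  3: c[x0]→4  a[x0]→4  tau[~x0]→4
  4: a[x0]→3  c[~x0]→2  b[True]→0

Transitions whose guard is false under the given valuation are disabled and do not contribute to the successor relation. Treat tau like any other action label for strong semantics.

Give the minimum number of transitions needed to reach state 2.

Layered search for 2:
  L0 = {0}
  L1 = {3}
  L2 = {4}
  L3 = {2}
2 enters at depth 3; path c·tau·c

Answer: 3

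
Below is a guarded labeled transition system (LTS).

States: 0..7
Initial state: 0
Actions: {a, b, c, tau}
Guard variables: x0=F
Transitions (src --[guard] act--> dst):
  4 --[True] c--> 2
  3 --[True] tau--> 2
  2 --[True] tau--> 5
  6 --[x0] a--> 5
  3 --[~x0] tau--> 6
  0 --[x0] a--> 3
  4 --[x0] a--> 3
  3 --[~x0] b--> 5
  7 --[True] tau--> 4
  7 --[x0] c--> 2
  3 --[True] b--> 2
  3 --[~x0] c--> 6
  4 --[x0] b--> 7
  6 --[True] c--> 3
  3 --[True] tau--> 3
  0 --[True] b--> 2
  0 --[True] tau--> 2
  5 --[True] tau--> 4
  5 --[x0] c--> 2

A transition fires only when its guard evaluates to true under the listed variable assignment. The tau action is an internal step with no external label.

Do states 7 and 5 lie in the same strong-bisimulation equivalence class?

Answer: BISIMILAR

Working:
Refine partition for ~:
  P[0] = {{0,1,2,3,4,5,6,7}}
  P[1] = {{0},{1},{2,5,7},{3},{4,6}}
  P[2] = {{0},{1},{2},{3},{4},{5,7},{6}}
stable after 3 split(s): 7 block(s)
class of 7: {5,7}; class of 5: {5,7}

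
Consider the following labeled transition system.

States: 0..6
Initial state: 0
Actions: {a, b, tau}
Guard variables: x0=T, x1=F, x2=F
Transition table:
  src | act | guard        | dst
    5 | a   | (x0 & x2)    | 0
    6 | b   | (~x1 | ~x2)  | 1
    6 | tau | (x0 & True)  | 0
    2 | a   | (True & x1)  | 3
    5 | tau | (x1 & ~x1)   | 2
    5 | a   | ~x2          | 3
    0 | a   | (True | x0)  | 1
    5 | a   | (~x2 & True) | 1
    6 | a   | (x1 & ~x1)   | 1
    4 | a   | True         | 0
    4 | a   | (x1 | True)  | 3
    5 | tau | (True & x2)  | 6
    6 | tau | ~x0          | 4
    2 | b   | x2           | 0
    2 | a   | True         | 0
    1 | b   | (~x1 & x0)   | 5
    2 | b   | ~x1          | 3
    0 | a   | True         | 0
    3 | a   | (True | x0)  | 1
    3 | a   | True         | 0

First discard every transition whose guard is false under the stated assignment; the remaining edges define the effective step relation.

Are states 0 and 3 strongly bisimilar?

Answer: BISIMILAR

Working:
Compute ~ classes (split until stable):
  π0 = {{0,1,2,3,4,5,6}}
  π1 = {{0,3,4,5},{1},{2},{6}}
  π2 = {{0,3,5},{1},{2},{4},{6}}
5 equivalence class(es) (converged in 3)
[0]={0,3,5}  [3]={0,3,5}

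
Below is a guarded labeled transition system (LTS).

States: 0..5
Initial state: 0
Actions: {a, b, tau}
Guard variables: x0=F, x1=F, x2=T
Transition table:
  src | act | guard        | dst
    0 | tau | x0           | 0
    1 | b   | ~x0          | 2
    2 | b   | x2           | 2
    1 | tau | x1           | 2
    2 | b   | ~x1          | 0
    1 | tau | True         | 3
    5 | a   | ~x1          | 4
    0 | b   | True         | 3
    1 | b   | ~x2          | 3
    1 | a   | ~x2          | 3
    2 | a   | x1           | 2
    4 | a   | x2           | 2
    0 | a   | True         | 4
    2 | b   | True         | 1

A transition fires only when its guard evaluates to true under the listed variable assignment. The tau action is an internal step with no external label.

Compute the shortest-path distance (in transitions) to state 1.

Answer: 3

Analysis:
BFS to 1:
  Layer 0: {0}
  Layer 1: {3,4}
  Layer 2: {2}
  Layer 3: {1}
first hit 1 at d=3 via a·a·b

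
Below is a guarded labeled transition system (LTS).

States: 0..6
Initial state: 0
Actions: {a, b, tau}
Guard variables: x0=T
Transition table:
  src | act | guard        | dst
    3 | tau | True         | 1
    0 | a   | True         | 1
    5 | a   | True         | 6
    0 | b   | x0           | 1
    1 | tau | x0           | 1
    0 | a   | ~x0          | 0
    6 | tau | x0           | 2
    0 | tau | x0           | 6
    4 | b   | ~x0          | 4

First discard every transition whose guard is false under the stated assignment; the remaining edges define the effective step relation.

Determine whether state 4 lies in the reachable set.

Answer: UNREACHABLE

Working:
Guard filter leaves 7 enabled edge(s).
depth 0: {0}
depth 1: {1,6}  cumulative {0,1,6}
depth 2: {2}  cumulative {0,1,2,6}
R = {0,1,2,6}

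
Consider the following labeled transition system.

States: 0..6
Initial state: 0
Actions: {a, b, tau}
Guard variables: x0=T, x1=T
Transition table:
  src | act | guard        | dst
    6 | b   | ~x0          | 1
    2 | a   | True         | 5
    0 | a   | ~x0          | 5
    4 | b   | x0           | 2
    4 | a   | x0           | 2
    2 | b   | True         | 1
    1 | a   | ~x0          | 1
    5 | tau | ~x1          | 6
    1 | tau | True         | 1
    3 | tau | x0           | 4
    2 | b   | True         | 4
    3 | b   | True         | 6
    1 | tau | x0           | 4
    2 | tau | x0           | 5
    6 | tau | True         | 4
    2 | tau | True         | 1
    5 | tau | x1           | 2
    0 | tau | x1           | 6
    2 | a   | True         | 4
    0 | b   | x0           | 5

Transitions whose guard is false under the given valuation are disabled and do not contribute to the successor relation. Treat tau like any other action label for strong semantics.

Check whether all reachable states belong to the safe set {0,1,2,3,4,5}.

Allowed set {0,1,2,3,4,5}
R = {0,1,2,4,5,6}
  0: ok
  1: ok
  2: ok
  4: ok
  5: ok
  6: ✗ unsafe
reach 6 via tau — violates

Answer: INVARIANT VIOLATED at state 6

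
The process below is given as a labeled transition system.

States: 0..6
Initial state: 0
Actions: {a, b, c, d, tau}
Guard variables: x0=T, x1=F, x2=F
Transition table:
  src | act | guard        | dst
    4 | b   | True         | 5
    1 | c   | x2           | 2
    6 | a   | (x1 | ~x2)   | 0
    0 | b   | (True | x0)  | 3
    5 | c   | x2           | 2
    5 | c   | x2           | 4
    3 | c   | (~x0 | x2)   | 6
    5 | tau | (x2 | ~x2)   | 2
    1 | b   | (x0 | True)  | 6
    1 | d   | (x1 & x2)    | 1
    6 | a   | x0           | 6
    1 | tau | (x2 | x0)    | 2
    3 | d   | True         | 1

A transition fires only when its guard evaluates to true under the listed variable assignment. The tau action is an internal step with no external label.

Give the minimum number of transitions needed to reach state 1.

BFS to 1:
  Layer 0: {0}
  Layer 1: {3}
  Layer 2: {1}
depth(1)=2, e.g. b·d

Answer: 2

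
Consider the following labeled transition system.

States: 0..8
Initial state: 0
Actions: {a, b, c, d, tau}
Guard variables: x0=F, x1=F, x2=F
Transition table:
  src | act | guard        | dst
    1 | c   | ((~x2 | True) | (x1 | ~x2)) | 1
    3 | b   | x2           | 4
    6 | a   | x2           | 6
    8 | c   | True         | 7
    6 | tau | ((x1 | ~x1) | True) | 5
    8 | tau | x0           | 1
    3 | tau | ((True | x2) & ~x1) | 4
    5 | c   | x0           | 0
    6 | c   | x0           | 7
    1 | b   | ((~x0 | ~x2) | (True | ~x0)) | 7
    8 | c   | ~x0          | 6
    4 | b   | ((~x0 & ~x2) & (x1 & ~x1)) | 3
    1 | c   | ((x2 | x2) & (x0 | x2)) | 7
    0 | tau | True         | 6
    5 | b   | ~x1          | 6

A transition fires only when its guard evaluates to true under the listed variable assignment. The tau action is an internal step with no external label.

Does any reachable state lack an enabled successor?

Answer: DEADLOCK-FREE

Working:
R = {0,5,6}
  0: tau→6  [deg 1]
  5: b→6  [deg 1]
  6: tau→5  [deg 1]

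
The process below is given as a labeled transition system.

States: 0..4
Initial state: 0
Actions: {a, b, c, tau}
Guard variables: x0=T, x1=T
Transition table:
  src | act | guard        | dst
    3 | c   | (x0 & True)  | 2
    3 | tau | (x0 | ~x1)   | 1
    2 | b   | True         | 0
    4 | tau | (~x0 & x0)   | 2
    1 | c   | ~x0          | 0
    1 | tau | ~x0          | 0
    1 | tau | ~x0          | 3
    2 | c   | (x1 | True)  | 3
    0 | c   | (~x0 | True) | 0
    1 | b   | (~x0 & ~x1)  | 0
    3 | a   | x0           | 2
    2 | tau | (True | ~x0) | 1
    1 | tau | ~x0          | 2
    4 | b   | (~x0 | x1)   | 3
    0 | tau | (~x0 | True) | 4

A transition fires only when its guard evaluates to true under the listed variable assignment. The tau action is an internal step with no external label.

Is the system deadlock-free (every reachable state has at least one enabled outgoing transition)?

Reach set: {0,1,2,3,4}
  0: c→0  tau→4  [deg 2]
  1: ∅  [deadlock]
  2: b→0  c→3  tau→1  [deg 3]
  3: a→2  c→2  tau→1  [deg 3]
  4: b→3  [deg 1]
Path to 1: tau·b·tau

Answer: DEADLOCK at state 1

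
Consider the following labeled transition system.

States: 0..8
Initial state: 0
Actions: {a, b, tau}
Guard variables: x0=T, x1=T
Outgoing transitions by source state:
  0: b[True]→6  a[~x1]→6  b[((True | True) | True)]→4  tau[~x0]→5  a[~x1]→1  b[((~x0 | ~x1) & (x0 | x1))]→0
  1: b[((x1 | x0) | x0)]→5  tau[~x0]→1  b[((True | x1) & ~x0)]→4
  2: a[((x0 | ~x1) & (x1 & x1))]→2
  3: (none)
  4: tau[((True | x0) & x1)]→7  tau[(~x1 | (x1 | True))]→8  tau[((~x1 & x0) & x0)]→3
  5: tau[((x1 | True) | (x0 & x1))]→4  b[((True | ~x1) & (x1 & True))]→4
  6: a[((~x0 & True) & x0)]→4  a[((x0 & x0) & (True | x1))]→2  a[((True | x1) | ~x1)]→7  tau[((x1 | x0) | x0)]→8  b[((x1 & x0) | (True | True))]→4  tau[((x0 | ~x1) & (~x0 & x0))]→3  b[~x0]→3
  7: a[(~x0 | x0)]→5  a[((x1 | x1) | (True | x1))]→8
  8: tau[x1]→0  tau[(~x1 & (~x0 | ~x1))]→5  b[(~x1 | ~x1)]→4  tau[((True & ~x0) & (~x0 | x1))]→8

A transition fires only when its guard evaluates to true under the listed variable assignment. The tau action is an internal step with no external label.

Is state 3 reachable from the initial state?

Guard filter leaves 15 enabled edge(s).
Layer 0: {0}
Layer 1: {4,6}  cumulative {0,4,6}
Layer 2: {2,7,8}  cumulative {0,2,4,6,7,8}
Layer 3: {5}  cumulative {0,2,4,5,6,7,8}
R = {0,2,4,5,6,7,8}

Answer: UNREACHABLE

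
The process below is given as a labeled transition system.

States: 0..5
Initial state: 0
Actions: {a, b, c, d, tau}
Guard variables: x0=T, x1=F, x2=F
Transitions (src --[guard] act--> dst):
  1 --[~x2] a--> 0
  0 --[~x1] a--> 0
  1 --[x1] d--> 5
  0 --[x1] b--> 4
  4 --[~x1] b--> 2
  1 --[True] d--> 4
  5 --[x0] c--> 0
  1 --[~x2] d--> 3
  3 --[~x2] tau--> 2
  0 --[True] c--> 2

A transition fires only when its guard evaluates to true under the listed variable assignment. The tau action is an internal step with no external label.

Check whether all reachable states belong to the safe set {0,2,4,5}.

Inv-set: {0,2,4,5}
Reachable = {0,2}
  0: ✓
  2: ✓

Answer: INVARIANT HOLDS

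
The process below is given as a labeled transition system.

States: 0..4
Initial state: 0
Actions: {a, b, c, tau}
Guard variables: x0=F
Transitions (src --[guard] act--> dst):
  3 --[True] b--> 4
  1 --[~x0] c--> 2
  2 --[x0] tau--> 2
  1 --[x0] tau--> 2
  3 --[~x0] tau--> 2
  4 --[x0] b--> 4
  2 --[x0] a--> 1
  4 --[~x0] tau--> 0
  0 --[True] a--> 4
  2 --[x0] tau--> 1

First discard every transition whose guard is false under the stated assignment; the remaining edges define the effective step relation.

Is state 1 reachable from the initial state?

Answer: UNREACHABLE

Working:
After dropping false guards: 5 live edges.
Layer 0: {0}
Layer 1: {4}  cumulative {0,4}
Reachable = {0,4}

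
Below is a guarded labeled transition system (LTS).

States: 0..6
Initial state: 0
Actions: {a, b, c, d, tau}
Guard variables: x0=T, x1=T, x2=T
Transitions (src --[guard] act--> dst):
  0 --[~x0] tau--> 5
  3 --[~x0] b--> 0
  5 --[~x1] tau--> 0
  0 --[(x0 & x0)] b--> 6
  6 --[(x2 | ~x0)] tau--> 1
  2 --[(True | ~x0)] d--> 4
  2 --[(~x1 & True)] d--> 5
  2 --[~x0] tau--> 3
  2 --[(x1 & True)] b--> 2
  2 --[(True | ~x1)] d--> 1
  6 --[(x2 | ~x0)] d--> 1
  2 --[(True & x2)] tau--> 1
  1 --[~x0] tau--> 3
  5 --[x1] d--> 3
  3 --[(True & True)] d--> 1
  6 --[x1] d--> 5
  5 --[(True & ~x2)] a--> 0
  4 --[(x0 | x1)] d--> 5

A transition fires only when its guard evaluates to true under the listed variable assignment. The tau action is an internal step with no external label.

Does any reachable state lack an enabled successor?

Answer: DEADLOCK at state 1

Trace:
Reach set: {0,1,3,5,6}
  0: b→6  [1 exit(s)]
  1: ∅  [deadlock]
  3: d→1  [1 exit(s)]
  5: d→3  [1 exit(s)]
  6: d→1  d→5  tau→1  [3 exit(s)]
trace reaching 1: b·tau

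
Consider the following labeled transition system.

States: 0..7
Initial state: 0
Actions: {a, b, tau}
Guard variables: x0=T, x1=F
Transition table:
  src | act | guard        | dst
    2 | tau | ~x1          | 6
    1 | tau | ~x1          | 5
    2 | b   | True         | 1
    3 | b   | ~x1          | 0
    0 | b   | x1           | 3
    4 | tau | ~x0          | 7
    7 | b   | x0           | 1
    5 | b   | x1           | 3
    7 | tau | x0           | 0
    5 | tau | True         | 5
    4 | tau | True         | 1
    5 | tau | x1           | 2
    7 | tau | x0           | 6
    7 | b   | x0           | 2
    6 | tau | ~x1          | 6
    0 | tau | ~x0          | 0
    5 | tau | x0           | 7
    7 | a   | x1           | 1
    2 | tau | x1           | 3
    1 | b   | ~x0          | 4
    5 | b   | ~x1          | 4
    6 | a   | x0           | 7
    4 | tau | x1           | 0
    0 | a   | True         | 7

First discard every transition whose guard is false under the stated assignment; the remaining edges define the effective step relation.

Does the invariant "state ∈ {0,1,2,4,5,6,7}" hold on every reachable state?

Inv-set: {0,1,2,4,5,6,7}
Reach set: {0,1,2,4,5,6,7}
  0: safe
  1: safe
  2: safe
  4: safe
  5: safe
  6: safe
  7: safe

Answer: INVARIANT HOLDS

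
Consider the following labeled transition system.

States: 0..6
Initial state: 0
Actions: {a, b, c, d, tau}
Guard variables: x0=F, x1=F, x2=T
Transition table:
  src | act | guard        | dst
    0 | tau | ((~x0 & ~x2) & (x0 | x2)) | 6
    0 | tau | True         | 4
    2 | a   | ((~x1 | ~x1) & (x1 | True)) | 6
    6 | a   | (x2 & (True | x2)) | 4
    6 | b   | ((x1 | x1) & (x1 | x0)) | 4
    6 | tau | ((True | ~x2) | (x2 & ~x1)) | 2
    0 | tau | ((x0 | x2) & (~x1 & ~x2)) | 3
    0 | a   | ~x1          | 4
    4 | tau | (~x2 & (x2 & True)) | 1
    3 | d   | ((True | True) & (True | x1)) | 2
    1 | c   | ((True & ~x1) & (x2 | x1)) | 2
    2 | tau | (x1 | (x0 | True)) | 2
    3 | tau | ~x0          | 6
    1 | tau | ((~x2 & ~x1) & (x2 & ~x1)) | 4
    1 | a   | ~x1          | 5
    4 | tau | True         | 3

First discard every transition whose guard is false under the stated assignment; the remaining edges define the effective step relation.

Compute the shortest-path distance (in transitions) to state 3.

Answer: 2

Trace:
BFS to 3:
  L0 = {0}
  L1 = {4}
  L2 = {3}
3 enters at depth 2; path a·tau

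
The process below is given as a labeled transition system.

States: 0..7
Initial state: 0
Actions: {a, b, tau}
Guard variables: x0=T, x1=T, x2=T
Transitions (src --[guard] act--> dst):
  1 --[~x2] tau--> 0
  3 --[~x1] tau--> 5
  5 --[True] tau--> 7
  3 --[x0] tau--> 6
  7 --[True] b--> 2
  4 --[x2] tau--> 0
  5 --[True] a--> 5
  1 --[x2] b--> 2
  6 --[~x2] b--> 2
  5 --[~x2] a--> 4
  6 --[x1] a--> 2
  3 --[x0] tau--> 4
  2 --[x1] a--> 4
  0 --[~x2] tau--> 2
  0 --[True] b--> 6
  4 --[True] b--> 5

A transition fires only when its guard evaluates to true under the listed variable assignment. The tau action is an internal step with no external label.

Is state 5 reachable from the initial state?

Answer: REACHABLE

Working:
After dropping false guards: 11 live edges.
depth 0: {0}
depth 1: {6}  now seen {0,6}
depth 2: {2}  now seen {0,2,6}
depth 3: {4}  now seen {0,2,4,6}
depth 4: {5}  now seen {0,2,4,5,6}
depth 5: {7}  now seen {0,2,4,5,6,7}
R = {0,2,4,5,6,7}
Path to 5: b·a·a·b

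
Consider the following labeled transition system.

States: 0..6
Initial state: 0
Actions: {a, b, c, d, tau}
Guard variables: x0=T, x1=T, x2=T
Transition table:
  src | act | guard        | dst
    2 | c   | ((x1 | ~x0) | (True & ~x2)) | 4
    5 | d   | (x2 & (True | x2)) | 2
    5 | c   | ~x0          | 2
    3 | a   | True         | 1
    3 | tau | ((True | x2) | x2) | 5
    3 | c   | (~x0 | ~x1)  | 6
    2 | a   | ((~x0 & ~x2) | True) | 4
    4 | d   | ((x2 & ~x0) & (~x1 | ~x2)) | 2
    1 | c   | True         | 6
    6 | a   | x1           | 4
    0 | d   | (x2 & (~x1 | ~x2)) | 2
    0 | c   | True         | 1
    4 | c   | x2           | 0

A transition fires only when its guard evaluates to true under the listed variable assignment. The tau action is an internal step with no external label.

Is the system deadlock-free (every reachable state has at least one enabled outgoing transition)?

Answer: DEADLOCK-FREE

Analysis:
Reachable = {0,1,4,6}
  0: c→1  [1 out]
  1: c→6  [1 out]
  4: c→0  [1 out]
  6: a→4  [1 out]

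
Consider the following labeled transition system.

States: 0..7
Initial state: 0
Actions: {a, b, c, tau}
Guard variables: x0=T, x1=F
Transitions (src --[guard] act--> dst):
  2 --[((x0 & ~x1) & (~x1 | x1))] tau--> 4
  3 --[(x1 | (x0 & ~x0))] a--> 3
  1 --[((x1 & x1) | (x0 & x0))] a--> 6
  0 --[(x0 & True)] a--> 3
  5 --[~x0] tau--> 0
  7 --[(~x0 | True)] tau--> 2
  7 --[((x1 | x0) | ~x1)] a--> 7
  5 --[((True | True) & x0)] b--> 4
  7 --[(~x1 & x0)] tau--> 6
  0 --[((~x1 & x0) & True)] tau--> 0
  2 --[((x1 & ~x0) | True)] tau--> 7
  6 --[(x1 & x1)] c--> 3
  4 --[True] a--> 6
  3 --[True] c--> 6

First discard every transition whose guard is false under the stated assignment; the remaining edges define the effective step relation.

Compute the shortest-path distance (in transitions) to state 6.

Layered search for 6:
  depth 0: {0}
  depth 1: {3}
  depth 2: {6}
depth(6)=2, e.g. a·c

Answer: 2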